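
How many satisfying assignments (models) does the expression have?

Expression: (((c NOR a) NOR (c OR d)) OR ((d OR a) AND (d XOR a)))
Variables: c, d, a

Satisfying assignments: (0,0,1), (0,1,0), (1,0,1), (1,1,0)
Count: 4 out of 8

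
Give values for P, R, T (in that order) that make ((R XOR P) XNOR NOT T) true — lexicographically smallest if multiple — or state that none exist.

P=0, R=0, T=1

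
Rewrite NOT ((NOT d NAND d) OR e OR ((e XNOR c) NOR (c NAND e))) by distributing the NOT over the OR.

NOT (NOT d NAND d) AND NOT e AND NOT ((e XNOR c) NOR (c NAND e))
De Morgan's: NOT(OR of terms) = AND of negations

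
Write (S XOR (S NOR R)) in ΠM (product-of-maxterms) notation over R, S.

ΠM(2) = (NOT R OR S)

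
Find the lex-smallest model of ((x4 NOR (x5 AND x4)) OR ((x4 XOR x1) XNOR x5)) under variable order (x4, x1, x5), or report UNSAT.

x4=0, x1=0, x5=0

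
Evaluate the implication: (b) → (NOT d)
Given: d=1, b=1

Antecedent (b) = 1; consequent (NOT d) = 0.
1 → 0 = 0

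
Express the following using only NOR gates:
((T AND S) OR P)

((((T NOR T) NOR (S NOR S)) NOR P) NOR (((T NOR T) NOR (S NOR S)) NOR P))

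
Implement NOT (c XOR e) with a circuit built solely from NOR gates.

(((((c NOR e) NOR (c NOR e)) NOR ((c NOR e) NOR (c NOR e))) NOR ((((c NOR c) NOR (e NOR e)) NOR ((c NOR c) NOR (e NOR e))) NOR (((c NOR c) NOR (e NOR e)) NOR ((c NOR c) NOR (e NOR e))))) NOR ((((c NOR e) NOR (c NOR e)) NOR ((c NOR e) NOR (c NOR e))) NOR ((((c NOR c) NOR (e NOR e)) NOR ((c NOR c) NOR (e NOR e))) NOR (((c NOR c) NOR (e NOR e)) NOR ((c NOR c) NOR (e NOR e))))))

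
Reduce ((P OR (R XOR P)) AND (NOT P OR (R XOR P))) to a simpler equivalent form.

By distribution ((E OR v) AND (E OR NOT v) = E):
= (R XOR P)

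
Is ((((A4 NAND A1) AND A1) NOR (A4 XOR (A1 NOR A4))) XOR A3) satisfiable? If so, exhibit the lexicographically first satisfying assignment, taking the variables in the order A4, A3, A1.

A4=0, A3=1, A1=0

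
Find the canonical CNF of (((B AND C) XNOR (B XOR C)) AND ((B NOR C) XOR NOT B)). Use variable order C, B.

(C OR B) AND (C OR NOT B) AND (NOT C OR B) AND (NOT C OR NOT B)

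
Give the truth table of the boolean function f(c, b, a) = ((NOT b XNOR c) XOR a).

c | b | a | Output
------------------
0 | 0 | 0 | 0
0 | 0 | 1 | 1
0 | 1 | 0 | 1
0 | 1 | 1 | 0
1 | 0 | 0 | 1
1 | 0 | 1 | 0
1 | 1 | 0 | 0
1 | 1 | 1 | 1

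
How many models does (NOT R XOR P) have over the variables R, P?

Satisfying assignments: (0,0), (1,1)
Count: 2 out of 4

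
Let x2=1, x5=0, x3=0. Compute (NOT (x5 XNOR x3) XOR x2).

Substituting: (NOT (0 XNOR 0) XOR 1)
= 1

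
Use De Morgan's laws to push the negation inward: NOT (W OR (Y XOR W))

NOT W AND NOT (Y XOR W)
De Morgan's: NOT(OR of terms) = AND of negations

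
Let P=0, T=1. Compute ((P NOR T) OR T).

Substituting: ((0 NOR 1) OR 1)
= 1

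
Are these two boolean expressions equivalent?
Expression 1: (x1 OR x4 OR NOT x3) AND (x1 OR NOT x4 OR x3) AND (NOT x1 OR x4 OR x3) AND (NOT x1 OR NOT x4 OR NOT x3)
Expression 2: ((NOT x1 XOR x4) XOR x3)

Yes, they are equivalent — the two output columns agree on all 8 assignments:
x1 | x4 | x3 | Expression 1 | Expression 2
------------------------------------------
0 | 0 | 0 | 1 | 1
0 | 0 | 1 | 0 | 0
0 | 1 | 0 | 0 | 0
0 | 1 | 1 | 1 | 1
1 | 0 | 0 | 0 | 0
1 | 0 | 1 | 1 | 1
1 | 1 | 0 | 1 | 1
1 | 1 | 1 | 0 | 0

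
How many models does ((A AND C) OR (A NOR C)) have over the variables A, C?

Satisfying assignments: (0,0), (1,1)
Count: 2 out of 4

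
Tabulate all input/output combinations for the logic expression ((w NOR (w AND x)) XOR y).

y | w | x | Output
------------------
0 | 0 | 0 | 1
0 | 0 | 1 | 1
0 | 1 | 0 | 0
0 | 1 | 1 | 0
1 | 0 | 0 | 0
1 | 0 | 1 | 0
1 | 1 | 0 | 1
1 | 1 | 1 | 1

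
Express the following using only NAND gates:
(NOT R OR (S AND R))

(((R NAND R) NAND (R NAND R)) NAND (((S NAND R) NAND (S NAND R)) NAND ((S NAND R) NAND (S NAND R))))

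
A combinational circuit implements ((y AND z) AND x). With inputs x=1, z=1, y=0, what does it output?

Substituting: ((0 AND 1) AND 1)
= 0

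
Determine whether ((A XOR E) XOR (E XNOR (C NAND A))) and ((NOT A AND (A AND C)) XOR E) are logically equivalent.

No. Counterexample: with A=0, C=0, E=1, Expression 1 = 0 but Expression 2 = 1.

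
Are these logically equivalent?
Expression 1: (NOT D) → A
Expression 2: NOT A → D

Yes, Contrapositive is always equivalent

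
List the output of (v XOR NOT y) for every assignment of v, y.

v | y | Output
--------------
0 | 0 | 1
0 | 1 | 0
1 | 0 | 0
1 | 1 | 1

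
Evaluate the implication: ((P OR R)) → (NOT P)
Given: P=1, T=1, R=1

Antecedent ((P OR R)) = 1; consequent (NOT P) = 0.
1 → 0 = 0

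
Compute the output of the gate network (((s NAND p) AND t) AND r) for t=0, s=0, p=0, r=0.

Substituting: (((0 NAND 0) AND 0) AND 0)
= 0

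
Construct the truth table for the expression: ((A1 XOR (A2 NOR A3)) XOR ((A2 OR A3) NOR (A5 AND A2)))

A1 | A3 | A5 | A2 | Output
--------------------------
0 | 0 | 0 | 0 | 0
0 | 0 | 0 | 1 | 0
0 | 0 | 1 | 0 | 0
0 | 0 | 1 | 1 | 0
0 | 1 | 0 | 0 | 0
0 | 1 | 0 | 1 | 0
0 | 1 | 1 | 0 | 0
0 | 1 | 1 | 1 | 0
1 | 0 | 0 | 0 | 1
1 | 0 | 0 | 1 | 1
1 | 0 | 1 | 0 | 1
1 | 0 | 1 | 1 | 1
1 | 1 | 0 | 0 | 1
1 | 1 | 0 | 1 | 1
1 | 1 | 1 | 0 | 1
1 | 1 | 1 | 1 | 1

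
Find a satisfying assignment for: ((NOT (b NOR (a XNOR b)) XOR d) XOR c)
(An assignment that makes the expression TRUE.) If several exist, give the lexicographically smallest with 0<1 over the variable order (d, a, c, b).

d=0, a=0, c=0, b=0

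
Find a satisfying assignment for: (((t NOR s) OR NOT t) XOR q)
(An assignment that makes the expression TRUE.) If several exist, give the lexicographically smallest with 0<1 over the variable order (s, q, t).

s=0, q=0, t=0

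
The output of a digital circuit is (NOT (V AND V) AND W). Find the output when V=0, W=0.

Substituting: (NOT (0 AND 0) AND 0)
= 0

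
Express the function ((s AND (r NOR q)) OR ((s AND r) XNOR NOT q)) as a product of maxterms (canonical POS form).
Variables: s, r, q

ΠM(0, 2, 7) = (s OR r OR q) AND (s OR NOT r OR q) AND (NOT s OR NOT r OR NOT q)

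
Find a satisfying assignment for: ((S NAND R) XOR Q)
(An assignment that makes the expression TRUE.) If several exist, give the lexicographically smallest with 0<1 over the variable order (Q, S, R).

Q=0, S=0, R=0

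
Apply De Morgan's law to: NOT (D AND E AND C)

NOT D OR NOT E OR NOT C
De Morgan's: NOT(AND of terms) = OR of negations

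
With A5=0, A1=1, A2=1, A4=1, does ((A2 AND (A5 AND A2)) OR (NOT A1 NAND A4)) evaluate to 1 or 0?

Substituting: ((1 AND (0 AND 1)) OR (NOT 1 NAND 1))
= 1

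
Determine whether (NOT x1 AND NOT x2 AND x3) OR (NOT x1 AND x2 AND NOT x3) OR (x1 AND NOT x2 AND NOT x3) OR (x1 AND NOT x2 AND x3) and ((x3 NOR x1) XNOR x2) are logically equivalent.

Yes, they are equivalent — the two output columns agree on all 8 assignments:
x1 | x2 | x3 | Expression 1 | Expression 2
------------------------------------------
0 | 0 | 0 | 0 | 0
0 | 0 | 1 | 1 | 1
0 | 1 | 0 | 1 | 1
0 | 1 | 1 | 0 | 0
1 | 0 | 0 | 1 | 1
1 | 0 | 1 | 1 | 1
1 | 1 | 0 | 0 | 0
1 | 1 | 1 | 0 | 0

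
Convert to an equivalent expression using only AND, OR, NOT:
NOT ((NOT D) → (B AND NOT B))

(NOT D) AND NOT (B AND NOT B)
(Negated implication: NOT(A → B) = A AND NOT B)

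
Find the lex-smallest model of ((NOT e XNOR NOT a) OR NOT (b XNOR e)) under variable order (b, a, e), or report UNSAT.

b=0, a=0, e=0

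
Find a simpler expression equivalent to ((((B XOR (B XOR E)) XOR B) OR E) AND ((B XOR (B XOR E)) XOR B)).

By absorption (E AND (E OR v) = E) then XOR self-cancellation ((E XOR v) XOR v = E):
= (B XOR E)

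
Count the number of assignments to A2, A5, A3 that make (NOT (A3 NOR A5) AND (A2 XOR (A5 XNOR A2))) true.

Satisfying assignments: (0,0,1), (1,0,1)
Count: 2 out of 8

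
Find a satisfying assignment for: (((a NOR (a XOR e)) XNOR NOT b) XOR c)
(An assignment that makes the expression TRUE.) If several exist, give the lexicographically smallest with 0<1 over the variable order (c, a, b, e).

c=0, a=0, b=0, e=0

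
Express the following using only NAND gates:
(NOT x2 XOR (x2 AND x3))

(((x2 NAND x2) NAND ((x2 NAND x2) NAND ((x2 NAND x3) NAND (x2 NAND x3)))) NAND (((x2 NAND x3) NAND (x2 NAND x3)) NAND ((x2 NAND x2) NAND ((x2 NAND x3) NAND (x2 NAND x3)))))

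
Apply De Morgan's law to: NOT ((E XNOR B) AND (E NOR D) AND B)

NOT (E XNOR B) OR NOT (E NOR D) OR NOT B
De Morgan's: NOT(AND of terms) = OR of negations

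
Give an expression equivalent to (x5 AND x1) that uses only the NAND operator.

((x5 NAND x1) NAND (x5 NAND x1))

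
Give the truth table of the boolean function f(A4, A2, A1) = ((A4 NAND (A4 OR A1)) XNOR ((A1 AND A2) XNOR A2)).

A4 | A2 | A1 | Output
---------------------
0 | 0 | 0 | 1
0 | 0 | 1 | 1
0 | 1 | 0 | 0
0 | 1 | 1 | 1
1 | 0 | 0 | 0
1 | 0 | 1 | 0
1 | 1 | 0 | 1
1 | 1 | 1 | 0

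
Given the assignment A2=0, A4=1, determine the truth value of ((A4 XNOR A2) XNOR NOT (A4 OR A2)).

Substituting: ((1 XNOR 0) XNOR NOT (1 OR 0))
= 1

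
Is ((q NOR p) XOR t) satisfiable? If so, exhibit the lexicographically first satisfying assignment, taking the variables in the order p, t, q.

p=0, t=0, q=0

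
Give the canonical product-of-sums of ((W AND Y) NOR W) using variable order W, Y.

ΠM(2, 3) = (NOT W OR Y) AND (NOT W OR NOT Y)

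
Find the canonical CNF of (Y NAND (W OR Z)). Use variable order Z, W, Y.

(Z OR NOT W OR NOT Y) AND (NOT Z OR W OR NOT Y) AND (NOT Z OR NOT W OR NOT Y)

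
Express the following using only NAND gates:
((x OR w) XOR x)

((((x NAND x) NAND (w NAND w)) NAND (((x NAND x) NAND (w NAND w)) NAND x)) NAND (x NAND (((x NAND x) NAND (w NAND w)) NAND x)))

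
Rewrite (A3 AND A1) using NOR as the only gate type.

((A3 NOR A3) NOR (A1 NOR A1))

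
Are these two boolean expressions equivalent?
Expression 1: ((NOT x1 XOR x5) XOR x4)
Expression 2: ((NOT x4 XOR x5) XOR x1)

Yes, they are equivalent — the two output columns agree on all 8 assignments:
x5 | x4 | x1 | Expression 1 | Expression 2
------------------------------------------
0 | 0 | 0 | 1 | 1
0 | 0 | 1 | 0 | 0
0 | 1 | 0 | 0 | 0
0 | 1 | 1 | 1 | 1
1 | 0 | 0 | 0 | 0
1 | 0 | 1 | 1 | 1
1 | 1 | 0 | 1 | 1
1 | 1 | 1 | 0 | 0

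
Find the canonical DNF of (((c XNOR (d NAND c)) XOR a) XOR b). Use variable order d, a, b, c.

(NOT d AND NOT a AND NOT b AND c) OR (NOT d AND NOT a AND b AND NOT c) OR (NOT d AND a AND NOT b AND NOT c) OR (NOT d AND a AND b AND c) OR (d AND NOT a AND b AND NOT c) OR (d AND NOT a AND b AND c) OR (d AND a AND NOT b AND NOT c) OR (d AND a AND NOT b AND c)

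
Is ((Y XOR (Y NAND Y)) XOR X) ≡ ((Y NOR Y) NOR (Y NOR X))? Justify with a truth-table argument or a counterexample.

No. Counterexample: with Y=0, X=0, Expression 1 = 1 but Expression 2 = 0.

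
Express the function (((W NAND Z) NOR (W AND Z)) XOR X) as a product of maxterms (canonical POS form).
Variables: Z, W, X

ΠM(0, 2, 4, 6) = (Z OR W OR X) AND (Z OR NOT W OR X) AND (NOT Z OR W OR X) AND (NOT Z OR NOT W OR X)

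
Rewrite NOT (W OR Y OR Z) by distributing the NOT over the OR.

NOT W AND NOT Y AND NOT Z
De Morgan's: NOT(OR of terms) = AND of negations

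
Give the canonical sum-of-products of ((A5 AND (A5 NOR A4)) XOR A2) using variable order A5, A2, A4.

Σm(2, 3, 6, 7) = (NOT A5 AND A2 AND NOT A4) OR (NOT A5 AND A2 AND A4) OR (A5 AND A2 AND NOT A4) OR (A5 AND A2 AND A4)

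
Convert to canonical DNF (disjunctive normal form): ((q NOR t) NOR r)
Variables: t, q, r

(NOT t AND q AND NOT r) OR (t AND NOT q AND NOT r) OR (t AND q AND NOT r)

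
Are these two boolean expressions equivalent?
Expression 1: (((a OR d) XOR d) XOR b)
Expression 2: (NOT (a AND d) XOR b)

No. Counterexample: with b=0, d=0, a=0, Expression 1 = 0 but Expression 2 = 1.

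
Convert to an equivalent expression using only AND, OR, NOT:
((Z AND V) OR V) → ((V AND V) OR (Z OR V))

NOT ((Z AND V) OR V) OR ((V AND V) OR (Z OR V))
(Implication elimination: A → B = NOT A OR B)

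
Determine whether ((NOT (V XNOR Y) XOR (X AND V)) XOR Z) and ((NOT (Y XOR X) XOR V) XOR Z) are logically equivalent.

No. Counterexample: with V=0, Y=0, X=0, Z=0, Expression 1 = 0 but Expression 2 = 1.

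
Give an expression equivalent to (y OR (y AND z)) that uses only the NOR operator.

((y NOR ((y NOR y) NOR (z NOR z))) NOR (y NOR ((y NOR y) NOR (z NOR z))))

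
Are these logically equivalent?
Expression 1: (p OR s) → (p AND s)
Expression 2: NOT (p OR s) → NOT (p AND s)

No, Inverse is not equivalent to original (counterexample: p=0, s=1)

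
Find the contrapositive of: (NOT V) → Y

Contrapositive: NOT Y → V
Note: A statement and its contrapositive are logically equivalent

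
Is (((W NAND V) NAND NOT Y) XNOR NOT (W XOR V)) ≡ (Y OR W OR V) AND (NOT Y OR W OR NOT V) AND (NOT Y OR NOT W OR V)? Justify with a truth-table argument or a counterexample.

Yes, they are equivalent — the two output columns agree on all 8 assignments:
Y | W | V | Expression 1 | Expression 2
---------------------------------------
0 | 0 | 0 | 0 | 0
0 | 0 | 1 | 1 | 1
0 | 1 | 0 | 1 | 1
0 | 1 | 1 | 1 | 1
1 | 0 | 0 | 1 | 1
1 | 0 | 1 | 0 | 0
1 | 1 | 0 | 0 | 0
1 | 1 | 1 | 1 | 1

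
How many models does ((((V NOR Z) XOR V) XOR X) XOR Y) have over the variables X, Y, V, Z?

Satisfying assignments: (0,0,0,0), (0,0,1,0), (0,0,1,1), (0,1,0,1), (1,0,0,1), (1,1,0,0), (1,1,1,0), (1,1,1,1)
Count: 8 out of 16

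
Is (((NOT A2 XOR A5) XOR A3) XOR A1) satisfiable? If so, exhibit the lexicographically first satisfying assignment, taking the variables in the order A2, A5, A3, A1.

A2=0, A5=0, A3=0, A1=0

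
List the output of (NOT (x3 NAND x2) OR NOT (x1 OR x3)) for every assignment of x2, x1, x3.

x2 | x1 | x3 | Output
---------------------
0 | 0 | 0 | 1
0 | 0 | 1 | 0
0 | 1 | 0 | 0
0 | 1 | 1 | 0
1 | 0 | 0 | 1
1 | 0 | 1 | 1
1 | 1 | 0 | 0
1 | 1 | 1 | 1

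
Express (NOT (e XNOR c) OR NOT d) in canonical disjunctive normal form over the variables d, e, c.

(NOT d AND NOT e AND NOT c) OR (NOT d AND NOT e AND c) OR (NOT d AND e AND NOT c) OR (NOT d AND e AND c) OR (d AND NOT e AND c) OR (d AND e AND NOT c)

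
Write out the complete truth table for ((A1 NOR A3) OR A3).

A3 | A1 | Output
----------------
0 | 0 | 1
0 | 1 | 0
1 | 0 | 1
1 | 1 | 1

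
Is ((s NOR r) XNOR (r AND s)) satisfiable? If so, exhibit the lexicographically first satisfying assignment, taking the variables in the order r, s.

r=0, s=1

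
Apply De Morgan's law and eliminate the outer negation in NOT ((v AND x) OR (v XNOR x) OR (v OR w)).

NOT (v AND x) AND NOT (v XNOR x) AND NOT (v OR w)
De Morgan's: NOT(OR of terms) = AND of negations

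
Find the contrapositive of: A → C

Contrapositive: NOT C → NOT A
Note: A statement and its contrapositive are logically equivalent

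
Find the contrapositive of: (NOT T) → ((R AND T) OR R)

Contrapositive: NOT ((R AND T) OR R) → T
Note: A statement and its contrapositive are logically equivalent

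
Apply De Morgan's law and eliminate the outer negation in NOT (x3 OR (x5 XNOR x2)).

NOT x3 AND NOT (x5 XNOR x2)
De Morgan's: NOT(OR of terms) = AND of negations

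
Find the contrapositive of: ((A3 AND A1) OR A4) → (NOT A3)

Contrapositive: A3 → NOT ((A3 AND A1) OR A4)
Note: A statement and its contrapositive are logically equivalent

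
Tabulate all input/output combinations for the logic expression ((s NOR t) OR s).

s | t | Output
--------------
0 | 0 | 1
0 | 1 | 0
1 | 0 | 1
1 | 1 | 1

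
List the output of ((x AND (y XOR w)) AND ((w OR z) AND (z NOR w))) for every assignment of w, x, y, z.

w | x | y | z | Output
----------------------
0 | 0 | 0 | 0 | 0
0 | 0 | 0 | 1 | 0
0 | 0 | 1 | 0 | 0
0 | 0 | 1 | 1 | 0
0 | 1 | 0 | 0 | 0
0 | 1 | 0 | 1 | 0
0 | 1 | 1 | 0 | 0
0 | 1 | 1 | 1 | 0
1 | 0 | 0 | 0 | 0
1 | 0 | 0 | 1 | 0
1 | 0 | 1 | 0 | 0
1 | 0 | 1 | 1 | 0
1 | 1 | 0 | 0 | 0
1 | 1 | 0 | 1 | 0
1 | 1 | 1 | 0 | 0
1 | 1 | 1 | 1 | 0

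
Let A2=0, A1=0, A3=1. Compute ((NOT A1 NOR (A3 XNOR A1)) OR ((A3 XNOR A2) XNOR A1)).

Substituting: ((NOT 0 NOR (1 XNOR 0)) OR ((1 XNOR 0) XNOR 0))
= 1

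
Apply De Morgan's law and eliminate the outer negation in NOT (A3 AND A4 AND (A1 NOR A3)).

NOT A3 OR NOT A4 OR NOT (A1 NOR A3)
De Morgan's: NOT(AND of terms) = OR of negations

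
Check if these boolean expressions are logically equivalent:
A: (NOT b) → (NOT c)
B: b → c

No, Inverse is not equivalent to original (counterexample: c=0, b=1)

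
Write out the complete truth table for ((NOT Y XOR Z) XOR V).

Y | Z | V | Output
------------------
0 | 0 | 0 | 1
0 | 0 | 1 | 0
0 | 1 | 0 | 0
0 | 1 | 1 | 1
1 | 0 | 0 | 0
1 | 0 | 1 | 1
1 | 1 | 0 | 1
1 | 1 | 1 | 0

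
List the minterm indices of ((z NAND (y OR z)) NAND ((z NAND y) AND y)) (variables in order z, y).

Σm(0, 2, 3) = (NOT z AND NOT y) OR (z AND NOT y) OR (z AND y)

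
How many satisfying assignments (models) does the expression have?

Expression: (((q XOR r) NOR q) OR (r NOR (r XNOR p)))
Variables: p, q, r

Satisfying assignments: (0,0,0), (1,0,0), (1,1,0)
Count: 3 out of 8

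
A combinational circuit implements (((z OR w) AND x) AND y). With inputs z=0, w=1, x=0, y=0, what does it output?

Substituting: (((0 OR 1) AND 0) AND 0)
= 0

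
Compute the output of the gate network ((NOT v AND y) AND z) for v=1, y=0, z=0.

Substituting: ((NOT 1 AND 0) AND 0)
= 0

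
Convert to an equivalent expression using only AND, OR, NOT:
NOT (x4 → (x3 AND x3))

x4 AND NOT (x3 AND x3)
(Negated implication: NOT(A → B) = A AND NOT B)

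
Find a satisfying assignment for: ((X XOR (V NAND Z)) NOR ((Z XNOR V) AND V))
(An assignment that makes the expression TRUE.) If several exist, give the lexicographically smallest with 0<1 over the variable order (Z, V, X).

Z=0, V=0, X=1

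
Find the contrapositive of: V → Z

Contrapositive: NOT Z → NOT V
Note: A statement and its contrapositive are logically equivalent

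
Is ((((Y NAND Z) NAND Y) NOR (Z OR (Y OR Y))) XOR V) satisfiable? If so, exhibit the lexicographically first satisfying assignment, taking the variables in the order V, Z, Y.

V=1, Z=0, Y=0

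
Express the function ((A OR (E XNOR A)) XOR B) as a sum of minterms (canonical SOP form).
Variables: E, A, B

Σm(0, 2, 5, 6) = (NOT E AND NOT A AND NOT B) OR (NOT E AND A AND NOT B) OR (E AND NOT A AND B) OR (E AND A AND NOT B)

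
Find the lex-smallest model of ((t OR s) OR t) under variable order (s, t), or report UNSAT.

s=0, t=1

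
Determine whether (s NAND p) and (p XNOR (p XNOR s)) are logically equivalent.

No. Counterexample: with s=0, p=0, Expression 1 = 1 but Expression 2 = 0.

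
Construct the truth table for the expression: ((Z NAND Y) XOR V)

Y | V | Z | Output
------------------
0 | 0 | 0 | 1
0 | 0 | 1 | 1
0 | 1 | 0 | 0
0 | 1 | 1 | 0
1 | 0 | 0 | 1
1 | 0 | 1 | 0
1 | 1 | 0 | 0
1 | 1 | 1 | 1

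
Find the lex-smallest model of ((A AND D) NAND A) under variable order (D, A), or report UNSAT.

D=0, A=0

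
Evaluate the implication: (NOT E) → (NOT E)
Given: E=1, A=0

Antecedent (NOT E) = 0; consequent (NOT E) = 0.
0 → 0 = 1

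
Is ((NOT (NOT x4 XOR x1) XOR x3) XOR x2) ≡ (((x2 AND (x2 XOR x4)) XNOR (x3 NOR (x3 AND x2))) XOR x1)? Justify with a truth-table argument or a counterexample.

No. Counterexample: with x1=0, x3=0, x2=0, x4=1, Expression 1 = 1 but Expression 2 = 0.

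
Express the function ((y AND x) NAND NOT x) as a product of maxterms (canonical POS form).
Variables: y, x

ΠM() = TRUE (no maxterms)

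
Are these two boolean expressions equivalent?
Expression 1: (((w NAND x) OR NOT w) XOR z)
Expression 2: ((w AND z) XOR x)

No. Counterexample: with x=0, w=0, z=0, Expression 1 = 1 but Expression 2 = 0.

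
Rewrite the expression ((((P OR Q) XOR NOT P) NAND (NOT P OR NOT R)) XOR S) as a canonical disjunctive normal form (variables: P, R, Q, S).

(NOT P AND NOT R AND NOT Q AND S) OR (NOT P AND NOT R AND Q AND NOT S) OR (NOT P AND R AND NOT Q AND S) OR (NOT P AND R AND Q AND NOT S) OR (P AND NOT R AND NOT Q AND S) OR (P AND NOT R AND Q AND S) OR (P AND R AND NOT Q AND NOT S) OR (P AND R AND Q AND NOT S)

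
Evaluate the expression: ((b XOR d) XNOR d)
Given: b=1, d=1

Substituting: ((1 XOR 1) XNOR 1)
= 0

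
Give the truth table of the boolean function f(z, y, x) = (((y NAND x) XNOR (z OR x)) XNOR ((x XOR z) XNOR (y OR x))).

z | y | x | Output
------------------
0 | 0 | 0 | 0
0 | 0 | 1 | 1
0 | 1 | 0 | 1
0 | 1 | 1 | 0
1 | 0 | 0 | 0
1 | 0 | 1 | 0
1 | 1 | 0 | 1
1 | 1 | 1 | 1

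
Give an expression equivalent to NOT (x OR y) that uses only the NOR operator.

(((x NOR y) NOR (x NOR y)) NOR ((x NOR y) NOR (x NOR y)))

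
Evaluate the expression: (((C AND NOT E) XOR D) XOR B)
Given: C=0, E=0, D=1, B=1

Substituting: (((0 AND NOT 0) XOR 1) XOR 1)
= 0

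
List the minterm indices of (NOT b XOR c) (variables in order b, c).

Σm(0, 3) = (NOT b AND NOT c) OR (b AND c)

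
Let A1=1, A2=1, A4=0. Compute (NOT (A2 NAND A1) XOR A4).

Substituting: (NOT (1 NAND 1) XOR 0)
= 1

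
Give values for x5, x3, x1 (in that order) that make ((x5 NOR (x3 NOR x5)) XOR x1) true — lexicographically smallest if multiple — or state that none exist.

x5=0, x3=0, x1=1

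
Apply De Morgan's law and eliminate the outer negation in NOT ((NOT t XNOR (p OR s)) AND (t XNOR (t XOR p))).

NOT (NOT t XNOR (p OR s)) OR NOT (t XNOR (t XOR p))
De Morgan's: NOT(AND of terms) = OR of negations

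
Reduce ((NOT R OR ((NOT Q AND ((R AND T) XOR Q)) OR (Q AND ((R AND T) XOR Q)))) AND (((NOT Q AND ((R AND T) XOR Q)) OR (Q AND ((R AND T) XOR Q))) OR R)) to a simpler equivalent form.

By distribution ((E OR v) AND (E OR NOT v) = E) then distribution ((E AND v) OR (E AND NOT v) = E):
= ((R AND T) XOR Q)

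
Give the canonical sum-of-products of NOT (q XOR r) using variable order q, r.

Σm(0, 3) = (NOT q AND NOT r) OR (q AND r)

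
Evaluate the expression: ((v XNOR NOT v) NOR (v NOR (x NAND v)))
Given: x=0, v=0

Substituting: ((0 XNOR NOT 0) NOR (0 NOR (0 NAND 0)))
= 1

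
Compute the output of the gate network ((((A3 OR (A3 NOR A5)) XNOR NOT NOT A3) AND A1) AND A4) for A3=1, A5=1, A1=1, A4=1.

Substituting: ((((1 OR (1 NOR 1)) XNOR NOT NOT 1) AND 1) AND 1)
= 1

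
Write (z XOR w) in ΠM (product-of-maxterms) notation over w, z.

ΠM(0, 3) = (w OR z) AND (NOT w OR NOT z)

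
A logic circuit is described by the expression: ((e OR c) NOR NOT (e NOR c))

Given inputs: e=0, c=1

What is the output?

Substituting: ((0 OR 1) NOR NOT (0 NOR 1))
= 0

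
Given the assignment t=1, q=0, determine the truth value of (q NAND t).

Substituting: (0 NAND 1)
= 1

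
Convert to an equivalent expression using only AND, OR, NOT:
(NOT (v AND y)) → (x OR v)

(v AND y) OR (x OR v)
(Implication elimination: A → B = NOT A OR B)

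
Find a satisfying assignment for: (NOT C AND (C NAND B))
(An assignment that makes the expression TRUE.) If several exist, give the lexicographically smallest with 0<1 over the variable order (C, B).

C=0, B=0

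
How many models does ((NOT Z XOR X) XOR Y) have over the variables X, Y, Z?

Satisfying assignments: (0,0,0), (0,1,1), (1,0,1), (1,1,0)
Count: 4 out of 8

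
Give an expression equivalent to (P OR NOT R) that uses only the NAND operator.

((P NAND P) NAND ((R NAND R) NAND (R NAND R)))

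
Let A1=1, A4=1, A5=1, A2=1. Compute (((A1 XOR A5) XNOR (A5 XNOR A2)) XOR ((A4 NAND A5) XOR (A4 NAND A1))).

Substituting: (((1 XOR 1) XNOR (1 XNOR 1)) XOR ((1 NAND 1) XOR (1 NAND 1)))
= 0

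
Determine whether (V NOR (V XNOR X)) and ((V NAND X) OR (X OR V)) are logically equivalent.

No. Counterexample: with V=0, X=0, Expression 1 = 0 but Expression 2 = 1.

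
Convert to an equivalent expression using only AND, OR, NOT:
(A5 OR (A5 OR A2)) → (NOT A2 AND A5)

NOT (A5 OR (A5 OR A2)) OR (NOT A2 AND A5)
(Implication elimination: A → B = NOT A OR B)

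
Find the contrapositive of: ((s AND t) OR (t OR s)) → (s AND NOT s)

Contrapositive: NOT (s AND NOT s) → NOT ((s AND t) OR (t OR s))
Note: A statement and its contrapositive are logically equivalent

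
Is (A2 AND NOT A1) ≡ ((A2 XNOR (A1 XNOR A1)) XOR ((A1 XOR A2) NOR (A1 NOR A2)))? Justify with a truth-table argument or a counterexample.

Yes, they are equivalent — the two output columns agree on all 4 assignments:
A2 | A1 | Expression 1 | Expression 2
-------------------------------------
0 | 0 | 0 | 0
0 | 1 | 0 | 0
1 | 0 | 1 | 1
1 | 1 | 0 | 0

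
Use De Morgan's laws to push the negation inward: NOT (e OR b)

NOT e AND NOT b
De Morgan's: NOT(OR of terms) = AND of negations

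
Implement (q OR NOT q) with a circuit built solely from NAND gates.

((q NAND q) NAND ((q NAND q) NAND (q NAND q)))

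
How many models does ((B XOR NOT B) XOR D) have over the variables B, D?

Satisfying assignments: (0,0), (1,0)
Count: 2 out of 4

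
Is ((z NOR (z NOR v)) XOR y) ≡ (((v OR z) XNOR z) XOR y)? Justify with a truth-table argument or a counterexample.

No. Counterexample: with v=0, z=0, y=0, Expression 1 = 0 but Expression 2 = 1.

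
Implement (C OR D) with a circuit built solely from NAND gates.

((C NAND C) NAND (D NAND D))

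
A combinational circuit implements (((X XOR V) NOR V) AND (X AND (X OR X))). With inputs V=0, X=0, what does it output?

Substituting: (((0 XOR 0) NOR 0) AND (0 AND (0 OR 0)))
= 0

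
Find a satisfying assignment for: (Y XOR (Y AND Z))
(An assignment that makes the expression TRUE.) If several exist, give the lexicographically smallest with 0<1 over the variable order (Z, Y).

Z=0, Y=1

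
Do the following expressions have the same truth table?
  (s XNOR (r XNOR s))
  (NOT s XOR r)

No. Counterexample: with r=0, s=0, Expression 1 = 0 but Expression 2 = 1.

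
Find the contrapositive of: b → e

Contrapositive: NOT e → NOT b
Note: A statement and its contrapositive are logically equivalent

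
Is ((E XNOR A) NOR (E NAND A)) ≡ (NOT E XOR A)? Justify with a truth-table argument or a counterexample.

No. Counterexample: with E=0, A=0, Expression 1 = 0 but Expression 2 = 1.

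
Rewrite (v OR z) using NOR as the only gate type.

((v NOR z) NOR (v NOR z))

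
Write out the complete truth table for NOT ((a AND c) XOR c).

c | a | Output
--------------
0 | 0 | 1
0 | 1 | 1
1 | 0 | 0
1 | 1 | 1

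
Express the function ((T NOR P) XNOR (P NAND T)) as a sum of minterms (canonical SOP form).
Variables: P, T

Σm(0, 3) = (NOT P AND NOT T) OR (P AND T)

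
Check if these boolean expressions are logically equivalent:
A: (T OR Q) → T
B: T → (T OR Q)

No, Converse is not equivalent to original (counterexample: T=0, Q=1)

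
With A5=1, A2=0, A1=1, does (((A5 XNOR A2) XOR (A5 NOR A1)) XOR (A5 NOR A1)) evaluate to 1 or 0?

Substituting: (((1 XNOR 0) XOR (1 NOR 1)) XOR (1 NOR 1))
= 0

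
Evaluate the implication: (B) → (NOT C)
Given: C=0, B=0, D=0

Antecedent (B) = 0; consequent (NOT C) = 1.
0 → 1 = 1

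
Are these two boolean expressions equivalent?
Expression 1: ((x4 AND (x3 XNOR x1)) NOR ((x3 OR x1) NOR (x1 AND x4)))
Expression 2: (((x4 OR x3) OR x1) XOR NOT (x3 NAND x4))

No. Counterexample: with x3=0, x4=1, x1=0, Expression 1 = 0 but Expression 2 = 1.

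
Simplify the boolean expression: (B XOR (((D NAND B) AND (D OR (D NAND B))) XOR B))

By XOR self-cancellation ((E XOR v) XOR v = E) then absorption (E AND (E OR v) = E):
= (D NAND B)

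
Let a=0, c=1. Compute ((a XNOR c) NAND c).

Substituting: ((0 XNOR 1) NAND 1)
= 1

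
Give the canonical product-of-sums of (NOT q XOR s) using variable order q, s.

ΠM(1, 2) = (q OR NOT s) AND (NOT q OR s)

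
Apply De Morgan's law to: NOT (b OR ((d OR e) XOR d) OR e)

NOT b AND NOT ((d OR e) XOR d) AND NOT e
De Morgan's: NOT(OR of terms) = AND of negations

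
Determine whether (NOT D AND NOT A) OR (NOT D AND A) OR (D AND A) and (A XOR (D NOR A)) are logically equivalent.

Yes, they are equivalent — the two output columns agree on all 4 assignments:
D | A | Expression 1 | Expression 2
-----------------------------------
0 | 0 | 1 | 1
0 | 1 | 1 | 1
1 | 0 | 0 | 0
1 | 1 | 1 | 1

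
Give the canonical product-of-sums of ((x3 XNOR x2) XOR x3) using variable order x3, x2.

ΠM(1, 3) = (x3 OR NOT x2) AND (NOT x3 OR NOT x2)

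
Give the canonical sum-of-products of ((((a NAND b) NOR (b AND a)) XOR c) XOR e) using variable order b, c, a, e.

Σm(1, 3, 4, 6, 9, 11, 12, 14) = (NOT b AND NOT c AND NOT a AND e) OR (NOT b AND NOT c AND a AND e) OR (NOT b AND c AND NOT a AND NOT e) OR (NOT b AND c AND a AND NOT e) OR (b AND NOT c AND NOT a AND e) OR (b AND NOT c AND a AND e) OR (b AND c AND NOT a AND NOT e) OR (b AND c AND a AND NOT e)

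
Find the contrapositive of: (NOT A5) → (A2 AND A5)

Contrapositive: NOT (A2 AND A5) → A5
Note: A statement and its contrapositive are logically equivalent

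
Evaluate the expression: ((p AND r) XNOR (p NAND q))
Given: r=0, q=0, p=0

Substituting: ((0 AND 0) XNOR (0 NAND 0))
= 0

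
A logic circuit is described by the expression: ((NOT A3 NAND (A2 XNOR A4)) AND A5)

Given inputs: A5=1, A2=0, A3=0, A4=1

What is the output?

Substituting: ((NOT 0 NAND (0 XNOR 1)) AND 1)
= 1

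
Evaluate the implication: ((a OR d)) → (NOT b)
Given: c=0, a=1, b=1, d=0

Antecedent ((a OR d)) = 1; consequent (NOT b) = 0.
1 → 0 = 0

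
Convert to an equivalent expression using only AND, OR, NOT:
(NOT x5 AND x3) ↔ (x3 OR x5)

((NOT x5 AND x3) AND (x3 OR x5)) OR (NOT (NOT x5 AND x3) AND NOT (x3 OR x5))
(Biconditional = both true or both false)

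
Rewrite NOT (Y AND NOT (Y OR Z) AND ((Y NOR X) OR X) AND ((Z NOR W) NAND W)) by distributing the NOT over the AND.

NOT Y OR (Y OR Z) OR NOT ((Y NOR X) OR X) OR NOT ((Z NOR W) NAND W)
De Morgan's: NOT(AND of terms) = OR of negations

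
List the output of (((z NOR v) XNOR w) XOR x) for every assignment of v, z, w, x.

v | z | w | x | Output
----------------------
0 | 0 | 0 | 0 | 0
0 | 0 | 0 | 1 | 1
0 | 0 | 1 | 0 | 1
0 | 0 | 1 | 1 | 0
0 | 1 | 0 | 0 | 1
0 | 1 | 0 | 1 | 0
0 | 1 | 1 | 0 | 0
0 | 1 | 1 | 1 | 1
1 | 0 | 0 | 0 | 1
1 | 0 | 0 | 1 | 0
1 | 0 | 1 | 0 | 0
1 | 0 | 1 | 1 | 1
1 | 1 | 0 | 0 | 1
1 | 1 | 0 | 1 | 0
1 | 1 | 1 | 0 | 0
1 | 1 | 1 | 1 | 1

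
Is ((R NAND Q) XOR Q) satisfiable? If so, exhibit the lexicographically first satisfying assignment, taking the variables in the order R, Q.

R=0, Q=0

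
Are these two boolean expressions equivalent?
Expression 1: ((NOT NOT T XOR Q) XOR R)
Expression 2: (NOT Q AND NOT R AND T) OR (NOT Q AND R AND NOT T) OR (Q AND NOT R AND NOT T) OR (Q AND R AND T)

Yes, they are equivalent — the two output columns agree on all 8 assignments:
Q | R | T | Expression 1 | Expression 2
---------------------------------------
0 | 0 | 0 | 0 | 0
0 | 0 | 1 | 1 | 1
0 | 1 | 0 | 1 | 1
0 | 1 | 1 | 0 | 0
1 | 0 | 0 | 1 | 1
1 | 0 | 1 | 0 | 0
1 | 1 | 0 | 0 | 0
1 | 1 | 1 | 1 | 1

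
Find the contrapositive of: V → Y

Contrapositive: NOT Y → NOT V
Note: A statement and its contrapositive are logically equivalent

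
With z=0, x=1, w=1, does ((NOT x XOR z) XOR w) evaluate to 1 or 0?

Substituting: ((NOT 1 XOR 0) XOR 1)
= 1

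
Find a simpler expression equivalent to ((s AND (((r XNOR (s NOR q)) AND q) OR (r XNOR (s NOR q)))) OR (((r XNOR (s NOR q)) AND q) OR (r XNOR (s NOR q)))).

By absorption (E OR (E AND v) = E) then absorption (E OR (E AND v) = E):
= (r XNOR (s NOR q))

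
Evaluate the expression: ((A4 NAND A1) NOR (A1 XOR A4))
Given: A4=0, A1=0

Substituting: ((0 NAND 0) NOR (0 XOR 0))
= 0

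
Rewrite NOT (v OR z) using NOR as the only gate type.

(((v NOR z) NOR (v NOR z)) NOR ((v NOR z) NOR (v NOR z)))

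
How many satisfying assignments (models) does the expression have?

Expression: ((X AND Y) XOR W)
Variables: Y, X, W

Satisfying assignments: (0,0,1), (0,1,1), (1,0,1), (1,1,0)
Count: 4 out of 8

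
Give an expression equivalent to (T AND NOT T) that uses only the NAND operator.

((T NAND (T NAND T)) NAND (T NAND (T NAND T)))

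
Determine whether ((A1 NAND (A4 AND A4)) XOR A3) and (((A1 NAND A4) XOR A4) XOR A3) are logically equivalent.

No. Counterexample: with A3=0, A4=1, A1=0, Expression 1 = 1 but Expression 2 = 0.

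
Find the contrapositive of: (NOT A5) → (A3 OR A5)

Contrapositive: NOT (A3 OR A5) → A5
Note: A statement and its contrapositive are logically equivalent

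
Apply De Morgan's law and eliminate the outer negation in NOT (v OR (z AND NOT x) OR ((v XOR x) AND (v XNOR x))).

NOT v AND NOT (z AND NOT x) AND NOT ((v XOR x) AND (v XNOR x))
De Morgan's: NOT(OR of terms) = AND of negations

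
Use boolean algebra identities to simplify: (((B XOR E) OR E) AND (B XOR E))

By absorption (E AND (E OR v) = E):
= (B XOR E)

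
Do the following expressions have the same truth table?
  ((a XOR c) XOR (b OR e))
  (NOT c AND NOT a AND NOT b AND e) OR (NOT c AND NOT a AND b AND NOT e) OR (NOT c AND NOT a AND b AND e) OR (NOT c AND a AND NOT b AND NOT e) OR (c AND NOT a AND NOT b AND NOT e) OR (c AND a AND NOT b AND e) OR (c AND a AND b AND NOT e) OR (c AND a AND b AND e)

Yes, they are equivalent — the two output columns agree on all 16 assignments:
c | a | b | e | Expression 1 | Expression 2
-------------------------------------------
0 | 0 | 0 | 0 | 0 | 0
0 | 0 | 0 | 1 | 1 | 1
0 | 0 | 1 | 0 | 1 | 1
0 | 0 | 1 | 1 | 1 | 1
0 | 1 | 0 | 0 | 1 | 1
0 | 1 | 0 | 1 | 0 | 0
0 | 1 | 1 | 0 | 0 | 0
0 | 1 | 1 | 1 | 0 | 0
1 | 0 | 0 | 0 | 1 | 1
1 | 0 | 0 | 1 | 0 | 0
1 | 0 | 1 | 0 | 0 | 0
1 | 0 | 1 | 1 | 0 | 0
1 | 1 | 0 | 0 | 0 | 0
1 | 1 | 0 | 1 | 1 | 1
1 | 1 | 1 | 0 | 1 | 1
1 | 1 | 1 | 1 | 1 | 1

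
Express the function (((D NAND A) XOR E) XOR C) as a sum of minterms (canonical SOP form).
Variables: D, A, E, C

Σm(0, 3, 4, 7, 8, 11, 13, 14) = (NOT D AND NOT A AND NOT E AND NOT C) OR (NOT D AND NOT A AND E AND C) OR (NOT D AND A AND NOT E AND NOT C) OR (NOT D AND A AND E AND C) OR (D AND NOT A AND NOT E AND NOT C) OR (D AND NOT A AND E AND C) OR (D AND A AND NOT E AND C) OR (D AND A AND E AND NOT C)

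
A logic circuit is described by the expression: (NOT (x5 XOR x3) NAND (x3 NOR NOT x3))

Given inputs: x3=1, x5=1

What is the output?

Substituting: (NOT (1 XOR 1) NAND (1 NOR NOT 1))
= 1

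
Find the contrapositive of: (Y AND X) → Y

Contrapositive: NOT Y → NOT (Y AND X)
Note: A statement and its contrapositive are logically equivalent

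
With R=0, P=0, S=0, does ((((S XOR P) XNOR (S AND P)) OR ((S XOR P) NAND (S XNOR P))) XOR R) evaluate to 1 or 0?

Substituting: ((((0 XOR 0) XNOR (0 AND 0)) OR ((0 XOR 0) NAND (0 XNOR 0))) XOR 0)
= 1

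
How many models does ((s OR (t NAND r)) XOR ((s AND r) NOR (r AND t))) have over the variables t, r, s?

Satisfying assignments: (0,1,1), (1,1,1)
Count: 2 out of 8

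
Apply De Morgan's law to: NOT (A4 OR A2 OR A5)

NOT A4 AND NOT A2 AND NOT A5
De Morgan's: NOT(OR of terms) = AND of negations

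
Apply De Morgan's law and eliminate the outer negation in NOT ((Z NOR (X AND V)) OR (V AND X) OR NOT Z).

NOT (Z NOR (X AND V)) AND NOT (V AND X) AND Z
De Morgan's: NOT(OR of terms) = AND of negations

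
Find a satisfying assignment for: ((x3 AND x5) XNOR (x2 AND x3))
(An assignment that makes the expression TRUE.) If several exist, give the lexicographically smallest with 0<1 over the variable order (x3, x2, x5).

x3=0, x2=0, x5=0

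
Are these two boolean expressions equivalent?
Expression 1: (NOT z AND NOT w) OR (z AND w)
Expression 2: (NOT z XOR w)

Yes, they are equivalent — the two output columns agree on all 4 assignments:
z | w | Expression 1 | Expression 2
-----------------------------------
0 | 0 | 1 | 1
0 | 1 | 0 | 0
1 | 0 | 0 | 0
1 | 1 | 1 | 1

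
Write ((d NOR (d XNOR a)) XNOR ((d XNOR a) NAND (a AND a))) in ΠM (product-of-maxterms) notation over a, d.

ΠM(0, 1) = (a OR d) AND (a OR NOT d)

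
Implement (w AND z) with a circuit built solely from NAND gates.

((w NAND z) NAND (w NAND z))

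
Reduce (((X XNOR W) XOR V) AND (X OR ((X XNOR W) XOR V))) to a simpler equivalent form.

By absorption (E AND (E OR v) = E):
= ((X XNOR W) XOR V)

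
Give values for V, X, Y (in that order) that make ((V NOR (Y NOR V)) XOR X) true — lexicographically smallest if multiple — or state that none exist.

V=0, X=0, Y=1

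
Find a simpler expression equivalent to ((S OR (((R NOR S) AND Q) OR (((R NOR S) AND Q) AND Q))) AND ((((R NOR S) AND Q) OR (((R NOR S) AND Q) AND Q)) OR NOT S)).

By distribution ((E OR v) AND (E OR NOT v) = E) then absorption (E OR (E AND v) = E):
= ((R NOR S) AND Q)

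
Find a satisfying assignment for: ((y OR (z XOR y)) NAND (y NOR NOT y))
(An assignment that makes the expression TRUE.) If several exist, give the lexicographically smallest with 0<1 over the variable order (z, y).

z=0, y=0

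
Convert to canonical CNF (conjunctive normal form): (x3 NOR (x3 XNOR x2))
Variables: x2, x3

(x2 OR x3) AND (x2 OR NOT x3) AND (NOT x2 OR NOT x3)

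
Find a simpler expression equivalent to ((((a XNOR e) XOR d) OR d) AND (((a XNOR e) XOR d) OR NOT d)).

By distribution ((E OR v) AND (E OR NOT v) = E):
= ((a XNOR e) XOR d)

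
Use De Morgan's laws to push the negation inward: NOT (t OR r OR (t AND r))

NOT t AND NOT r AND NOT (t AND r)
De Morgan's: NOT(OR of terms) = AND of negations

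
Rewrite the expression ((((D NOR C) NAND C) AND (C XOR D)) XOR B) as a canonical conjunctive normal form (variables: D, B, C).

(D OR B OR C) AND (D OR NOT B OR NOT C) AND (NOT D OR B OR NOT C) AND (NOT D OR NOT B OR C)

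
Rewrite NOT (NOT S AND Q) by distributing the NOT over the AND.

S OR NOT Q
De Morgan's: NOT(AND of terms) = OR of negations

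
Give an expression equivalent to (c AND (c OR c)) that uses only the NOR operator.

((c NOR c) NOR (((c NOR c) NOR (c NOR c)) NOR ((c NOR c) NOR (c NOR c))))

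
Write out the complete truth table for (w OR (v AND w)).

w | v | Output
--------------
0 | 0 | 0
0 | 1 | 0
1 | 0 | 1
1 | 1 | 1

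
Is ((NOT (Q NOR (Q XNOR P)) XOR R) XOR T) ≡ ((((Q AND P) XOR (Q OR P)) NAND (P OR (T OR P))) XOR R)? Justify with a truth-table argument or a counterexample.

No. Counterexample: with R=0, T=1, P=0, Q=0, Expression 1 = 0 but Expression 2 = 1.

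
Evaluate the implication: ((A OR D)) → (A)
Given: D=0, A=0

Antecedent ((A OR D)) = 0; consequent (A) = 0.
0 → 0 = 1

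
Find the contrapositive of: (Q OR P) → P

Contrapositive: NOT P → NOT (Q OR P)
Note: A statement and its contrapositive are logically equivalent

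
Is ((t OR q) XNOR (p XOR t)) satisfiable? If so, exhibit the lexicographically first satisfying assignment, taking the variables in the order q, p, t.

q=0, p=0, t=0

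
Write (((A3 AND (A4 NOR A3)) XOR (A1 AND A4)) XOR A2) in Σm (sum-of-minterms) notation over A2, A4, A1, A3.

Σm(6, 7, 8, 9, 10, 11, 12, 13) = (NOT A2 AND A4 AND A1 AND NOT A3) OR (NOT A2 AND A4 AND A1 AND A3) OR (A2 AND NOT A4 AND NOT A1 AND NOT A3) OR (A2 AND NOT A4 AND NOT A1 AND A3) OR (A2 AND NOT A4 AND A1 AND NOT A3) OR (A2 AND NOT A4 AND A1 AND A3) OR (A2 AND A4 AND NOT A1 AND NOT A3) OR (A2 AND A4 AND NOT A1 AND A3)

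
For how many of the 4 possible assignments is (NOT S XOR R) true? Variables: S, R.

Satisfying assignments: (0,0), (1,1)
Count: 2 out of 4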